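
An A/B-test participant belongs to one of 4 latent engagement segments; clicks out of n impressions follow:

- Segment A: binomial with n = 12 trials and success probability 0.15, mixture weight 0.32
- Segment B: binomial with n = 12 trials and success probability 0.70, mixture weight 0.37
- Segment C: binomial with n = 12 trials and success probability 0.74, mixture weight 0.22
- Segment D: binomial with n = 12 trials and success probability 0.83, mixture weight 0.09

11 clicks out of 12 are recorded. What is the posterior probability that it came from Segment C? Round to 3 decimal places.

0.334

Apply Bayes' rule: the posterior for each component is proportional to its prior times its likelihood at x.
Component likelihoods at x = 11 clicks out of 12:
  L_A = 8.82275e-09
  L_B = 0.0711838
  L_C = 0.113685
  L_D = 0.262718
Prior × likelihood for each component:
  π_A·L_A = 0.32 × 8.82275e-09 = 2.82328e-09
  π_B·L_B = 0.37 × 0.0711838 = 0.026338
  π_C·L_C = 0.22 × 0.113685 = 0.0250107
  π_D·L_D = 0.09 × 0.262718 = 0.0236446
Denominator: 2.82328e-09 + 0.026338 + 0.0250107 + 0.0236446 = 0.0749933
So the posterior for Segment C is 0.0250107 / 0.0749933 ≈ 0.334.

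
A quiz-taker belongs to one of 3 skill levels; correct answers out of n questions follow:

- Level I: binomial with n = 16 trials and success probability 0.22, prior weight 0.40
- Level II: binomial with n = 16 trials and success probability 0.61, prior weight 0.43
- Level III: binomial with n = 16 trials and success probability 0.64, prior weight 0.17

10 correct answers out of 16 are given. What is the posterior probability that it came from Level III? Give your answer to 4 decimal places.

The responsibility of component k is P(Z=k) f_k(x) divided by Σ_j P(Z=j) f_j(x).
Component likelihoods at x = 10 correct answers out of 16:
  L_I = 0.000478981
  L_II = 0.201006
  L_III = 0.200974
Weight by the priors:
  P(Z=I)·L_I = 0.40 × 0.000478981 = 0.000191592
  P(Z=II)·L_II = 0.43 × 0.201006 = 0.0864328
  P(Z=III)·L_III = 0.17 × 0.200974 = 0.0341655
Normaliser: 0.000191592 + 0.0864328 + 0.0341655 = 0.12079
Responsibility of Level III: 0.0341655 / 0.12079 ≈ 0.2829

0.2829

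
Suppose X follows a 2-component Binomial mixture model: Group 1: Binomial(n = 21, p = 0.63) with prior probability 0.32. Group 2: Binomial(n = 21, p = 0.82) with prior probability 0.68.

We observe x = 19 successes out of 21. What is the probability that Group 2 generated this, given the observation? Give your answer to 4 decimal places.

0.9869

By Bayes' theorem, P(k | x) = w_k f_k(x) / Σ_j w_j f_j(x).
Binomial probabilities:
  p_1 = C(21,19)·0.63^19·0.37^2 = 210·0.000153982·0.1369 = 0.00442683
  p_2 = C(21,19)·0.82^19·0.18^2 = 210·0.023039·0.0324 = 0.156757
Weight by the priors:
  w_1·p_1 = 0.32 × 0.00442683 = 0.00141659
  w_2·p_2 = 0.68 × 0.156757 = 0.106595
Evidence: 0.00141659 + 0.106595 = 0.108011
So the posterior for Group 2 is 0.106595 / 0.108011 ≈ 0.9869.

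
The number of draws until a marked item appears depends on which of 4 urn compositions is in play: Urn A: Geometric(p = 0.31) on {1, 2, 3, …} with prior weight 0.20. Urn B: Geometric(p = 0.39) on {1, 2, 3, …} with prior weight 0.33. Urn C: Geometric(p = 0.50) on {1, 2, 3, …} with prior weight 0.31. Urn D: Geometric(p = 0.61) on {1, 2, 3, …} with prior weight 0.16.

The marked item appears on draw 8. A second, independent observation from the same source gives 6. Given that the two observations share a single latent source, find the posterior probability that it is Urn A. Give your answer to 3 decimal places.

0.594

By Bayes' theorem, P(k | x) = π_k f_k(x) / Σ_j π_j f_j(x).
Since both observations come from the same component, the likelihood for component k is f_k(x₁)·f_k(x₂).
  f_A = [0.0230837] × [0.048485] = 0.00111921
  f_B = [0.0122567] × [0.0329393] = 0.000403726
  f_C = [0.00390625] × [0.015625] = 6.10352e-05
  f_D = [0.000837109] × [0.00550368] = 4.60718e-06
Weight by the priors:
  π_A·f_A = 0.20 × 0.00111921 = 0.000223842
  π_B·f_B = 0.33 × 0.000403726 = 0.00013323
  π_C·f_C = 0.31 × 6.10352e-05 = 1.89209e-05
  π_D·f_D = 0.16 × 4.60718e-06 = 7.37148e-07
Normaliser: 0.000223842 + 0.00013323 + 1.89209e-05 + 7.37148e-07 = 0.00037673
So the posterior for Urn A is 0.000223842 / 0.00037673 ≈ 0.594.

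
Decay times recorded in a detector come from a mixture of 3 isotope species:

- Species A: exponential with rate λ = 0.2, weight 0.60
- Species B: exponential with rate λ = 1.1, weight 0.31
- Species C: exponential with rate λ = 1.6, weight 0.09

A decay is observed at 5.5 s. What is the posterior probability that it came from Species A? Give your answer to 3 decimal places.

P(component k | x) = w_k·f_k(x) / marginal(x), where marginal(x) = Σ_j w_j·f_j(x).
Evaluate each component's likelihood at the observed value:
  L_A = 0.2·e^(−0.2·5.5) = 0.2·e^(−1.1000) = 0.0665742
  L_B = 1.1·e^(−1.1·5.5) = 1.1·e^(−6.0500) = 0.00259365
  L_C = 1.6·e^(−1.6·5.5) = 1.6·e^(−8.8000) = 0.000241173
Weight by the priors:
  w_A·L_A = 0.60 × 0.0665742 = 0.0399445
  w_B·L_B = 0.31 × 0.00259365 = 0.000804031
  w_C·L_C = 0.09 × 0.000241173 = 2.17056e-05
Denominator: 0.0399445 + 0.000804031 + 2.17056e-05 = 0.0407703
P(Species A | the observation) = 0.0399445 / 0.0407703 ≈ 0.980

0.980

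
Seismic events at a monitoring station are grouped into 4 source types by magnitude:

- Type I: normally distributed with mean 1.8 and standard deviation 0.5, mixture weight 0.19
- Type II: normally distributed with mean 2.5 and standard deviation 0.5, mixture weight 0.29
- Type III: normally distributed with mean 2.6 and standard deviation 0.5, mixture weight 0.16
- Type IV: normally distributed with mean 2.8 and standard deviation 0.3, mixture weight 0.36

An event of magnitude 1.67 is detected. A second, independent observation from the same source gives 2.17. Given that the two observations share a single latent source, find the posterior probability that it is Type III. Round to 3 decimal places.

0.090

P(component k | x) = w_k·f_k(x) / marginal(x), where marginal(x) = Σ_j w_j·f_j(x).
Since both observations come from the same component, the likelihood for component k is f_k(x₁)·f_k(x₂).
  p_I = [0.771367] × [0.606779] = 0.468049
  p_II = [0.201173] × [0.641728] = 0.129098
  p_III = [0.141481] × [0.551236] = 0.0779894
  p_IV = [0.00110396] × [0.146612] = 0.000161853
Weight by the priors:
  w_I·p_I = 0.19 × 0.468049 = 0.0889293
  w_II·p_II = 0.29 × 0.129098 = 0.0374384
  w_III·p_III = 0.16 × 0.0779894 = 0.0124783
  w_IV·p_IV = 0.36 × 0.000161853 = 5.82672e-05
Sum: 0.0889293 + 0.0374384 + 0.0124783 + 5.82672e-05 = 0.138904
So the posterior for Type III is 0.0124783 / 0.138904 ≈ 0.090.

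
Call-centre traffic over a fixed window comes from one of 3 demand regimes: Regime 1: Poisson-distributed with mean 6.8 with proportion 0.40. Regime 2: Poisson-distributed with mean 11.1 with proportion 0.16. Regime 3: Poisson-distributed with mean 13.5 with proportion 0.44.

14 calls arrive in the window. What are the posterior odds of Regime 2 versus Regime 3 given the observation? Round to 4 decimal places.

0.2587

Since P(k|x) ∝ w_k f_k(x), the posterior odds are w_i f_i(x) / (w_j f_j(x)).
Evaluate each component's likelihood at the observed value:
  f_1 = 0.00577449
  f_2 = 0.0747213
  f_3 = 0.105024
Odds = (0.16/0.44) × (0.0747213/0.105024) = 0.363636 × 0.711469 ≈ 0.2587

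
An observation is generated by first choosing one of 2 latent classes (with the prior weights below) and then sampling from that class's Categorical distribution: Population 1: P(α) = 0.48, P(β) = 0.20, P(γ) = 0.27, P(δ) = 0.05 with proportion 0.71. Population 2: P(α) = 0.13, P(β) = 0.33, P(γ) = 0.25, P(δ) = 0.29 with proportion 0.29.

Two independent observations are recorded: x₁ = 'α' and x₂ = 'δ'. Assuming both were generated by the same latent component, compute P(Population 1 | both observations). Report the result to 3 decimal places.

0.609

The responsibility of component k is π_k f_k(x) divided by Σ_j π_j f_j(x).
Since both observations come from the same component, the likelihood for component k is f_k(x₁)·f_k(x₂).
  p_1 = [0.48] × [0.05] = 0.024
  p_2 = [0.13] × [0.29] = 0.0377
Multiply by the mixture weights:
  π_1·p_1 = 0.71 × 0.024 = 0.01704
  π_2·p_2 = 0.29 × 0.0377 = 0.010933
Evidence: 0.01704 + 0.010933 = 0.027973
Responsibility of Population 1: 0.01704 / 0.027973 ≈ 0.609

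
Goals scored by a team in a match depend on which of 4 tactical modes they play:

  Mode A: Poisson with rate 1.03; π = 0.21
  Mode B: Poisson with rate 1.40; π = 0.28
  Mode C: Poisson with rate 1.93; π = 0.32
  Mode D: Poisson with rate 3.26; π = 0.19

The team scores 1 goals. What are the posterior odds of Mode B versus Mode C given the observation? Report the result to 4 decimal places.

Since P(k|x) ∝ w_k f_k(x), the posterior odds are w_i f_i(x) / (w_j f_j(x)).
Evaluate each component's likelihood at the observed value:
  L_A = e^(−1.03)·1.03^1/1! = 0.367717
  L_B = e^(−1.40)·1.40^1/1! = 0.345236
  L_C = e^(−1.93)·1.93^1/1! = 0.280136
  L_D = e^(−3.26)·3.26^1/1! = 0.125146
Posterior odds = (w_B·L_B) / (w_C·L_C) = (0.28·0.345236) / (0.32·0.280136) = 0.096666 / 0.0896435 ≈ 1.0783

1.0783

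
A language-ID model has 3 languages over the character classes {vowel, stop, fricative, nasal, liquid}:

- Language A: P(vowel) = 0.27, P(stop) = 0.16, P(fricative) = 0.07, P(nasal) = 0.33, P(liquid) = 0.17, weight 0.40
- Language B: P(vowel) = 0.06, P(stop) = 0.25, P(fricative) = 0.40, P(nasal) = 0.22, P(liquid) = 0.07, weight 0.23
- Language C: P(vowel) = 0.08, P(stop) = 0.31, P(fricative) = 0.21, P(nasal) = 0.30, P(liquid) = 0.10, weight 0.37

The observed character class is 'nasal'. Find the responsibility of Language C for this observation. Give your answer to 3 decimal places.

0.378

Apply Bayes' rule: the posterior for each component is proportional to its prior times its likelihood at x.
Evaluate each component's likelihood at the observed value:
  L_A = P(nasal | comp) = 0.33
  L_B = P(nasal | comp) = 0.22
  L_C = P(nasal | comp) = 0.30
Prior × likelihood for each component:
  π_A·L_A = 0.40 × 0.33 = 0.132
  π_B·L_B = 0.23 × 0.22 = 0.0506
  π_C·L_C = 0.37 × 0.3 = 0.111
Evidence: 0.132 + 0.0506 + 0.111 = 0.2936
P(Language C | the observation) ≈ 0.378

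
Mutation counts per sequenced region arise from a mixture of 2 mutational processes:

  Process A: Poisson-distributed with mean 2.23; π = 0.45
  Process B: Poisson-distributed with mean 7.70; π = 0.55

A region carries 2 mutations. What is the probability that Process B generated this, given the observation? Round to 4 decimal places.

0.0578

Posterior ∝ prior × likelihood, so P(k | x) ∝ P(Z=k) f_k(x); normalise over all components.
Evaluate each component's likelihood at the observed value:
  p_A = 0.267364
  p_B = 0.0134241
Multiply by the mixture weights:
  P(Z=A)·p_A = 0.45 × 0.267364 = 0.120314
  P(Z=B)·p_B = 0.55 × 0.0134241 = 0.00738323
Denominator: 0.120314 + 0.00738323 = 0.127697
P(Process B | 2 mutations) ≈ 0.0578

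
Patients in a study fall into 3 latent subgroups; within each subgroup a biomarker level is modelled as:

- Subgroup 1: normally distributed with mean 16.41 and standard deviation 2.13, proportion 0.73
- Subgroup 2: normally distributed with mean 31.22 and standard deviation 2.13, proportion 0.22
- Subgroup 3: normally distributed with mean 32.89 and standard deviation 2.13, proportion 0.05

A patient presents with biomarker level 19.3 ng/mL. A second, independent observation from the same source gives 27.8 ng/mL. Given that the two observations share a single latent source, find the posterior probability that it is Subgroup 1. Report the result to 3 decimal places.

0.949

P(component k | x) = w_k·f_k(x) / marginal(x), where marginal(x) = Σ_j w_j·f_j(x).
Since both observations come from the same component, the likelihood for component k is f_k(x₁)·f_k(x₂).
  p_1 = [(1/(2.13·√(2π)))·exp(−(19.3−16.41)²/(2·2.13²)) = 0.187297·exp(-0.92046) = 0.0746068] × [1.15673e-07] = 8.62998e-09
  p_2 = [(1/(2.13·√(2π)))·exp(−(19.3−31.22)²/(2·2.13²)) = 0.187297·exp(-15.65897) = 2.96432e-08] × [0.0516074] = 1.52981e-09
  p_3 = [(1/(2.13·√(2π)))·exp(−(19.3−32.89)²/(2·2.13²)) = 0.187297·exp(-20.35400) = 2.70958e-10] × [0.0107772] = 2.92016e-12
Unnormalised posteriors:
  w_1·p_1 = 0.73 × 8.62998e-09 = 6.29989e-09
  w_2·p_2 = 0.22 × 1.52981e-09 = 3.36557e-10
  w_3·p_3 = 0.05 × 2.92016e-12 = 1.46008e-13
Marginal: 6.29989e-09 + 3.36557e-10 + 1.46008e-13 = 6.63659e-09
So the posterior for Subgroup 1 is 6.29989e-09 / 6.63659e-09 ≈ 0.949.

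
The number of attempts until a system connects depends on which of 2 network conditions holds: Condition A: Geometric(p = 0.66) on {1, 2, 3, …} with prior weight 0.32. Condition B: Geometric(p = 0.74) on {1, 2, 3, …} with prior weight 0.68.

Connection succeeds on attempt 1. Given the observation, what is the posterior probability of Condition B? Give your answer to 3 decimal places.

P(component k | x) = π_k·f_k(x) / marginal(x), where marginal(x) = Σ_j π_j·f_j(x).
Component likelihoods at x = 1:
  p_A = 0.66·(1−0.66)^0 = 0.66·1 = 0.66
  p_B = 0.74·(1−0.74)^0 = 0.74·1 = 0.74
Prior × likelihood for each component:
  π_A·p_A = 0.32 × 0.66 = 0.2112
  π_B·p_B = 0.68 × 0.74 = 0.5032
Sum: 0.2112 + 0.5032 = 0.7144
P(Condition B | 1) ≈ 0.704

0.704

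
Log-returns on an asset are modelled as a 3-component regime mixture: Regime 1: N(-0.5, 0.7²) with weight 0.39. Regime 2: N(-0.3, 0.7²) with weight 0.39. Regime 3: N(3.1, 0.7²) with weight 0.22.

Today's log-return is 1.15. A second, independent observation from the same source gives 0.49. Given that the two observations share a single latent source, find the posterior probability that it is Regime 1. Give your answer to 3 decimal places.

0.270

P(component k | x) = π_k·f_k(x) / marginal(x), where marginal(x) = Σ_j π_j·f_j(x).
Since both observations come from the same component, the likelihood for component k is f_k(x₁)·f_k(x₂).
  L_1 = [(1/(0.7·√(2π)))·exp(−(1.15−-0.5)²/(2·0.7²)) = 0.569918·exp(-2.77806) = 0.0354254] × [0.20964] = 0.00742658
  L_2 = [(1/(0.7·√(2π)))·exp(−(1.15−-0.3)²/(2·0.7²)) = 0.569918·exp(-2.14541) = 0.0666919] × [0.301465] = 0.0201053
  L_3 = [(1/(0.7·√(2π)))·exp(−(1.15−3.1)²/(2·0.7²)) = 0.569918·exp(-3.88010) = 0.0117681] × [0.00054573] = 6.42219e-06
Prior × likelihood for each component:
  π_1·L_1 = 0.39 × 0.00742658 = 0.00289636
  π_2·L_2 = 0.39 × 0.0201053 = 0.00784106
  π_3·L_3 = 0.22 × 6.42219e-06 = 1.41288e-06
Normaliser: 0.00289636 + 0.00784106 + 1.41288e-06 = 0.0107388
Responsibility of Regime 1: 0.00289636 / 0.0107388 ≈ 0.270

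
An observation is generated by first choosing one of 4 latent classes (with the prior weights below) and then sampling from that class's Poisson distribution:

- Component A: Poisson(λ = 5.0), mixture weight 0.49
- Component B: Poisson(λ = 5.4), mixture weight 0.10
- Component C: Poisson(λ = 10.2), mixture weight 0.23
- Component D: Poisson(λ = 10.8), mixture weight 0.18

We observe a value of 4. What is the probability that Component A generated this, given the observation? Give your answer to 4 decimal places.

Apply Bayes' rule: the posterior for each component is proportional to its prior times its likelihood at x.
Component likelihoods at x = 4:
  f_A = 0.175467
  f_B = 0.16002
  f_C = 0.0167643
  f_D = 0.0115639
Weight by the priors:
  π_A·f_A = 0.49 × 0.175467 = 0.085979
  π_B·f_B = 0.10 × 0.16002 = 0.016002
  π_C·f_C = 0.23 × 0.0167643 = 0.00385579
  π_D·f_D = 0.18 × 0.0115639 = 0.0020815
Evidence: 0.085979 + 0.016002 + 0.00385579 + 0.0020815 = 0.107918
So the posterior for Component A is 0.085979 / 0.107918 ≈ 0.7967.

0.7967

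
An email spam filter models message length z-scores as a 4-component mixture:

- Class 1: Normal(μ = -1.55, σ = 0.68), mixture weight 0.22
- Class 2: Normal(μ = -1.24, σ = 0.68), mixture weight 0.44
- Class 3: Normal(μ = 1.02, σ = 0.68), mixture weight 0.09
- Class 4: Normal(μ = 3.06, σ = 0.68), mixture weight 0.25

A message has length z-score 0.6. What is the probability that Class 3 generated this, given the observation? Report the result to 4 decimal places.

The responsibility of component k is w_k f_k(x) divided by Σ_j w_j f_j(x).
Component likelihoods at x = 0.6:
  f_1 = (1/(0.68·√(2π)))·exp(−(0.6−-1.55)²/(2·0.68²)) = 0.586680·exp(-4.99838) = 0.00395943
  f_2 = (1/(0.68·√(2π)))·exp(−(0.6−-1.24)²/(2·0.68²)) = 0.586680·exp(-3.66090) = 0.0150832
  f_3 = (1/(0.68·√(2π)))·exp(−(0.6−1.02)²/(2·0.68²)) = 0.586680·exp(-0.19074) = 0.484799
  f_4 = (1/(0.68·√(2π)))·exp(−(0.6−3.06)²/(2·0.68²)) = 0.586680·exp(-6.54369) = 0.000844335
Weight by the priors:
  w_1·f_1 = 0.22 × 0.00395943 = 0.000871076
  w_2·f_2 = 0.44 × 0.0150832 = 0.00663659
  w_3·f_3 = 0.09 × 0.484799 = 0.0436319
  w_4·f_4 = 0.25 × 0.000844335 = 0.000211084
Marginal: 0.000871076 + 0.00663659 + 0.0436319 + 0.000211084 = 0.0513507
P(Class 3 | 0.6) ≈ 0.8497

0.8497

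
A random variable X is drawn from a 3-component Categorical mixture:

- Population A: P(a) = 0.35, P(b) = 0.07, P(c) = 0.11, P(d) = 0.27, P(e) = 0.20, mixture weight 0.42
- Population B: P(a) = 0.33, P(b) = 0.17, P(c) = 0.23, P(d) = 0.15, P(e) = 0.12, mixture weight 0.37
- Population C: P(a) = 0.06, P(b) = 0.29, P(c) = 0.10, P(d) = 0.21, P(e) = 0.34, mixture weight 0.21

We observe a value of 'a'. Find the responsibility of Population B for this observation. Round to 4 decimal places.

0.4334

By Bayes' theorem, P(k | x) = π_k f_k(x) / Σ_j π_j f_j(x).
Evaluate each component's likelihood at the observed value:
  f_A = 0.35
  f_B = 0.33
  f_C = 0.06
Unnormalised posteriors:
  π_A·f_A = 0.42 × 0.35 = 0.147
  π_B·f_B = 0.37 × 0.33 = 0.1221
  π_C·f_C = 0.21 × 0.06 = 0.0126
Marginal: 0.147 + 0.1221 + 0.0126 = 0.2817
So the posterior for Population B is 0.1221 / 0.2817 ≈ 0.4334.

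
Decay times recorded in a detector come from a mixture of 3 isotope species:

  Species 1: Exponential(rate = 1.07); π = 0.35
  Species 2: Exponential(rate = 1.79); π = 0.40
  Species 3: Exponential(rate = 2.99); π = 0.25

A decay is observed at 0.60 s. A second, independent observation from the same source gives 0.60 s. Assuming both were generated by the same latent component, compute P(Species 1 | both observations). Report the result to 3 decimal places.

Posterior ∝ prior × likelihood, so P(k | x) ∝ π_k f_k(x); normalise over all components.
Since both observations come from the same component, the likelihood for component k is f_k(x₁)·f_k(x₂).
  L_1 = [1.07·e^(−1.07·0.60) = 1.07·e^(−0.6420) = 0.563076] × [0.563076] = 0.317054
  L_2 = [1.79·e^(−1.79·0.60) = 1.79·e^(−1.0740) = 0.611534] × [0.611534] = 0.373974
  L_3 = [2.99·e^(−2.99·0.60) = 2.99·e^(−1.7940) = 0.497218] × [0.497218] = 0.247226
Multiply by the mixture weights:
  π_1·L_1 = 0.35 × 0.317054 = 0.110969
  π_2·L_2 = 0.40 × 0.373974 = 0.14959
  π_3·L_3 = 0.25 × 0.247226 = 0.0618064
Sum: 0.110969 + 0.14959 + 0.0618064 = 0.322365
So the posterior for Species 1 is 0.110969 / 0.322365 ≈ 0.344.

0.344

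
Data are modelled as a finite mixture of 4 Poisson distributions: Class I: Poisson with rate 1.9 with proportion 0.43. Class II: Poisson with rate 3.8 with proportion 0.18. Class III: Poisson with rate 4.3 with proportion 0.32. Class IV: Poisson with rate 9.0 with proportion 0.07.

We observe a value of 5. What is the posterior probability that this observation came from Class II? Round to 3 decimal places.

By Bayes' theorem, P(k | x) = w_k f_k(x) / Σ_j w_j f_j(x).
Evaluate each component's likelihood at the observed value:
  p_I = 0.0308622
  p_II = 0.147713
  p_III = 0.166224
  p_IV = 0.0607269
Unnormalised posteriors:
  w_I·p_I = 0.43 × 0.0308622 = 0.0132708
  w_II·p_II = 0.18 × 0.147713 = 0.0265883
  w_III·p_III = 0.32 × 0.166224 = 0.0531918
  w_IV·p_IV = 0.07 × 0.0607269 = 0.00425088
Denominator: 0.0132708 + 0.0265883 + 0.0531918 + 0.00425088 = 0.0973017
Responsibility of Class II: 0.0265883 / 0.0973017 ≈ 0.273

0.273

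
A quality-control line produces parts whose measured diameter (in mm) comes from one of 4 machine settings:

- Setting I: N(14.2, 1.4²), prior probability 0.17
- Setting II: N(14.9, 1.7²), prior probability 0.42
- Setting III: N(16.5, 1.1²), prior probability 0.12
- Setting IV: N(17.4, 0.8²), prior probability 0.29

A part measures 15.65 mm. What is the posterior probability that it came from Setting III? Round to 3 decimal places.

0.198

The responsibility of component k is π_k f_k(x) divided by Σ_j π_j f_j(x).
Evaluate each component's likelihood at the observed value:
  p_I = (1/(1.4·√(2π)))·exp(−(15.65−14.2)²/(2·1.4²)) = 0.284959·exp(-0.53635) = 0.166666
  p_II = (1/(1.7·√(2π)))·exp(−(15.65−14.9)²/(2·1.7²)) = 0.234672·exp(-0.09732) = 0.21291
  p_III = (1/(1.1·√(2π)))·exp(−(15.65−16.5)²/(2·1.1²)) = 0.362675·exp(-0.29855) = 0.269065
  p_IV = (1/(0.8·√(2π)))·exp(−(15.65−17.4)²/(2·0.8²)) = 0.498678·exp(-2.39258) = 0.045576
Weight by the priors:
  π_I·p_I = 0.17 × 0.166666 = 0.0283332
  π_II·p_II = 0.42 × 0.21291 = 0.0894223
  π_III·p_III = 0.12 × 0.269065 = 0.0322878
  π_IV·p_IV = 0.29 × 0.045576 = 0.0132171
Evidence: 0.0283332 + 0.0894223 + 0.0322878 + 0.0132171 = 0.16326
So the posterior for Setting III is 0.0322878 / 0.16326 ≈ 0.198.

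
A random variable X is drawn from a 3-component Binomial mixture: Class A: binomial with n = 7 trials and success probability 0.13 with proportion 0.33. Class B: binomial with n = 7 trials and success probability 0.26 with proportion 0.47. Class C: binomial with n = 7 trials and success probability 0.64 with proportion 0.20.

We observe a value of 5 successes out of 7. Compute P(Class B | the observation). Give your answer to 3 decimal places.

The responsibility of component k is π_k f_k(x) divided by Σ_j π_j f_j(x).
Component likelihoods at x = 5 successes out of 7:
  f_A = C(7,5)·0.13^5·0.87^2 = 21·3.71293e-05·0.7569 = 0.000590167
  f_B = C(7,5)·0.26^5·0.74^2 = 21·0.00118814·0.5476 = 0.0136631
  f_C = C(7,5)·0.64^5·0.36^2 = 21·0.107374·0.1296 = 0.29223
Weight by the priors:
  π_A·f_A = 0.33 × 0.000590167 = 0.000194755
  π_B·f_B = 0.47 × 0.0136631 = 0.00642166
  π_C·f_C = 0.20 × 0.29223 = 0.0584459
Denominator: 0.000194755 + 0.00642166 + 0.0584459 = 0.0650623
P(Class B | 5 successes out of 7) = 0.00642166 / 0.0650623 ≈ 0.099

0.099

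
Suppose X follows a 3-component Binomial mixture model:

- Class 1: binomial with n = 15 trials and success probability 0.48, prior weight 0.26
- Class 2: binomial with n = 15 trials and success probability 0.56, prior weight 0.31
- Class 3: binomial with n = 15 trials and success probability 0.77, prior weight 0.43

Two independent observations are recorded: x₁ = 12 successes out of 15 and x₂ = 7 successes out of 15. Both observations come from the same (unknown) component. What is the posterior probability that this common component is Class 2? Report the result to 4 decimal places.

0.5713

Posterior ∝ prior × likelihood, so P(k | x) ∝ π_k f_k(x); normalise over all components.
Since both observations come from the same component, the likelihood for component k is f_k(x₁)·f_k(x₂).
  L_1 = [0.0095701] × [0.201959] = 0.00193277
  L_2 = [0.036866] × [0.15613] = 0.00575588
  L_3 = [0.240483] × [0.00808735] = 0.00194487
Prior × likelihood for each component:
  π_1·L_1 = 0.26 × 0.00193277 = 0.00050252
  π_2·L_2 = 0.31 × 0.00575588 = 0.00178432
  π_3·L_3 = 0.43 × 0.00194487 = 0.000836293
Sum: 0.00050252 + 0.00178432 + 0.000836293 = 0.00312314
P(Class 2 | data) ≈ 0.5713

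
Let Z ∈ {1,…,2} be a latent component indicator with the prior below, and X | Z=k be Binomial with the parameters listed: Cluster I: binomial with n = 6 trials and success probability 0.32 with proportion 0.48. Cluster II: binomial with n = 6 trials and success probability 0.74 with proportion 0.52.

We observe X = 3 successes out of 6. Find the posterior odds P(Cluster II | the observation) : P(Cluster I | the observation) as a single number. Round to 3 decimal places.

The posterior odds equal the prior odds times the likelihood ratio: (π_i/π_j)·(f_i(x)/f_j(x)).
Evaluate each component's likelihood at the observed value:
  p_I = C(6,3)·0.32^3·0.68^3 = 20·0.032768·0.314432 = 0.206066
  p_II = C(6,3)·0.74^3·0.26^3 = 20·0.405224·0.017576 = 0.142444
Odds = (0.52/0.48) × (0.142444/0.206066) = 1.08333 × 0.691255 ≈ 0.749

0.749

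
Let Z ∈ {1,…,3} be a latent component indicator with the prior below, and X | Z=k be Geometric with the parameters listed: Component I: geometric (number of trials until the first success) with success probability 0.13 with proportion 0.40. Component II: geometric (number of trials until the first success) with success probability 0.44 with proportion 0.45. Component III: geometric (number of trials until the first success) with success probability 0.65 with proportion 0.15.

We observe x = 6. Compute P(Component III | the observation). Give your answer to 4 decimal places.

By Bayes' theorem, P(k | x) = w_k f_k(x) / Σ_j w_j f_j(x).
Evaluate each component's likelihood at the observed value:
  f_I = 0.0647947
  f_II = 0.0242322
  f_III = 0.00341392
Prior × likelihood for each component:
  w_I·f_I = 0.40 × 0.0647947 = 0.0259179
  w_II·f_II = 0.45 × 0.0242322 = 0.0109045
  w_III·f_III = 0.15 × 0.00341392 = 0.000512088
Evidence: 0.0259179 + 0.0109045 + 0.000512088 = 0.0373345
So the posterior for Component III is 0.000512088 / 0.0373345 ≈ 0.0137.

0.0137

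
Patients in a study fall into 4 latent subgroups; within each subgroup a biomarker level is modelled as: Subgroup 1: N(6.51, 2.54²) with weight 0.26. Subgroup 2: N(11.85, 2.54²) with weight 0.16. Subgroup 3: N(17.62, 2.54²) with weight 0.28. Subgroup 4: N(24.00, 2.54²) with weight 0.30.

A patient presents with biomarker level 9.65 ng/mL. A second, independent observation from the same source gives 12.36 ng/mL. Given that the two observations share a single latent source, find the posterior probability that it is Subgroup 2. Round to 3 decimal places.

0.925

Posterior ∝ prior × likelihood, so P(k | x) ∝ w_k f_k(x); normalise over all components.
Since both observations come from the same component, the likelihood for component k is f_k(x₁)·f_k(x₂).
  L_1 = [0.0731515] × [0.0110718] = 0.00080992
  L_2 = [0.107937] × [0.15393] = 0.0166148
  L_3 = [0.00114313] × [0.0184011] = 2.10349e-05
  L_4 = [1.84145e-08] × [4.32297e-06] = 7.96053e-14
Multiply by the mixture weights:
  w_1·L_1 = 0.26 × 0.00080992 = 0.000210579
  w_2·L_2 = 0.16 × 0.0166148 = 0.00265836
  w_3·L_3 = 0.28 × 2.10349e-05 = 5.88977e-06
  w_4·L_4 = 0.30 × 7.96053e-14 = 2.38816e-14
Denominator: 0.000210579 + 0.00265836 + 5.88977e-06 + 2.38816e-14 = 0.00287483
So the posterior for Subgroup 2 is 0.00265836 / 0.00287483 ≈ 0.925.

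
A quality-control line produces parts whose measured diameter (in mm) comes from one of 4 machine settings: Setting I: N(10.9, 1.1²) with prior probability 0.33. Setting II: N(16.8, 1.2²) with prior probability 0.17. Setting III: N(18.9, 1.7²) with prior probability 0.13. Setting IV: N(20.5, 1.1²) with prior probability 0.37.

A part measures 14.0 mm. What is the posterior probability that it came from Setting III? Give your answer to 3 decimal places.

Posterior ∝ prior × likelihood, so P(k | x) ∝ w_k f_k(x); normalise over all components.
Normal densities:
  L_I = (1/(1.1·√(2π)))·exp(−(14.0−10.9)²/(2·1.1²)) = 0.362675·exp(-3.97107) = 0.00683757
  L_II = (1/(1.2·√(2π)))·exp(−(14.0−16.8)²/(2·1.2²)) = 0.332452·exp(-2.72222) = 0.0218516
  L_III = (1/(1.7·√(2π)))·exp(−(14.0−18.9)²/(2·1.7²)) = 0.234672·exp(-4.15398) = 0.00368477
  L_IV = (1/(1.1·√(2π)))·exp(−(14.0−20.5)²/(2·1.1²)) = 0.362675·exp(-17.45868) = 9.49096e-09
Weight by the priors:
  w_I·L_I = 0.33 × 0.00683757 = 0.0022564
  w_II·L_II = 0.17 × 0.0218516 = 0.00371477
  w_III·L_III = 0.13 × 0.00368477 = 0.000479021
  w_IV·L_IV = 0.37 × 9.49096e-09 = 3.51165e-09
Marginal: 0.0022564 + 0.00371477 + 0.000479021 + 3.51165e-09 = 0.00645019
P(Setting III | x) ≈ 0.074

0.074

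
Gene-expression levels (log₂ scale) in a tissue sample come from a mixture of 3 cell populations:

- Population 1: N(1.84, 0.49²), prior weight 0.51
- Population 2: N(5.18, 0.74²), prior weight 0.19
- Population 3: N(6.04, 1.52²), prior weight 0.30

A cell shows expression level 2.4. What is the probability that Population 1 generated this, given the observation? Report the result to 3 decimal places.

0.979

P(component k | x) = π_k·f_k(x) / marginal(x), where marginal(x) = Σ_j π_j·f_j(x).
Normal densities:
  f_1 = 0.423734
  f_2 = 0.000464549
  f_3 = 0.0149203
Prior × likelihood for each component:
  π_1·f_1 = 0.51 × 0.423734 = 0.216104
  π_2·f_2 = 0.19 × 0.000464549 = 8.82643e-05
  π_3·f_3 = 0.30 × 0.0149203 = 0.0044761
Marginal: 0.216104 + 8.82643e-05 + 0.0044761 = 0.220669
Responsibility of Population 1: 0.216104 / 0.220669 ≈ 0.979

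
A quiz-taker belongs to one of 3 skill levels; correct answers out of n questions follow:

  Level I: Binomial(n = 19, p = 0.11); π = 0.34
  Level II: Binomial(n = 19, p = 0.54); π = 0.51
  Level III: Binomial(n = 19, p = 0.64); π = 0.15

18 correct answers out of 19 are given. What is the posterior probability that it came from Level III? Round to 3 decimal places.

0.831

Posterior ∝ prior × likelihood, so P(k | x) ∝ π_k f_k(x); normalise over all components.
Component likelihoods at x = 18 correct answers out of 19:
  f_I = C(19,18)·0.11^18·0.89^1 = 19·5.55992e-18·0.89 = 9.40182e-17
  f_II = C(19,18)·0.54^18·0.46^1 = 19·1.52436e-05·0.46 = 0.000133229
  f_III = C(19,18)·0.64^18·0.36^1 = 19·0.000324519·0.36 = 0.00221971
Prior × likelihood for each component:
  π_I·f_I = 0.34 × 9.40182e-17 = 3.19662e-17
  π_II·f_II = 0.51 × 0.000133229 = 6.79468e-05
  π_III·f_III = 0.15 × 0.00221971 = 0.000332956
Sum: 3.19662e-17 + 6.79468e-05 + 0.000332956 = 0.000400903
P(Level III | 18 correct answers out of 19) = 0.000332956 / 0.000400903 ≈ 0.831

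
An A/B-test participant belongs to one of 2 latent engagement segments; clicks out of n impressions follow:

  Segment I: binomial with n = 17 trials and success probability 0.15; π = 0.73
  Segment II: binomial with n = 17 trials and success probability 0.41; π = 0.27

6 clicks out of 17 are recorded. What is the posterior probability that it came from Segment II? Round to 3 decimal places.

Posterior ∝ prior × likelihood, so P(k | x) ∝ P(Z=k) f_k(x); normalise over all components.
Component likelihoods at x = 6 clicks out of 17:
  p_I = C(17,6)·0.15^6·0.85^11 = 12376·1.13906e-05·0.167343 = 0.0235904
  p_II = C(17,6)·0.41^6·0.59^11 = 12376·0.0047501·0.00301559 = 0.177278
Multiply by the mixture weights:
  P(Z=I)·p_I = 0.73 × 0.0235904 = 0.017221
  P(Z=II)·p_II = 0.27 × 0.177278 = 0.0478651
Normaliser: 0.017221 + 0.0478651 = 0.0650862
P(Segment II | x) ≈ 0.735

0.735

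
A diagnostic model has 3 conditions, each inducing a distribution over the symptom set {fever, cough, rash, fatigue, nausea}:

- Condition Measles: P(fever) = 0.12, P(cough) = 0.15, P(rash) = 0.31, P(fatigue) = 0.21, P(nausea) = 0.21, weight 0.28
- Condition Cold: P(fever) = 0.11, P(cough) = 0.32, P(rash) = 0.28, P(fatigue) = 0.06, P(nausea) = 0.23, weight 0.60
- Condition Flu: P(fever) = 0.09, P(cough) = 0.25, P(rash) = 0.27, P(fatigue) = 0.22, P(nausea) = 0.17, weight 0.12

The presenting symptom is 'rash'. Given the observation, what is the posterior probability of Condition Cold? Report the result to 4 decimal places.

0.5850

The responsibility of component k is w_k f_k(x) divided by Σ_j w_j f_j(x).
Categorical probabilities:
  f_Measles = P(rash | comp) = 0.31
  f_Cold = P(rash | comp) = 0.28
  f_Flu = P(rash | comp) = 0.27
Multiply by the mixture weights:
  w_Measles·f_Measles = 0.28 × 0.31 = 0.0868
  w_Cold·f_Cold = 0.60 × 0.28 = 0.168
  w_Flu·f_Flu = 0.12 × 0.27 = 0.0324
Normaliser: 0.0868 + 0.168 + 0.0324 = 0.2872
So the posterior for Condition Cold is 0.168 / 0.2872 ≈ 0.5850.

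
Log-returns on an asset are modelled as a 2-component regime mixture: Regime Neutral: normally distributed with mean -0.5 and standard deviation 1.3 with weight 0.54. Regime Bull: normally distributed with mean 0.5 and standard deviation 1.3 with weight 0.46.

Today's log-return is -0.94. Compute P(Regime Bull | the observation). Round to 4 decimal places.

By Bayes' theorem, P(k | x) = π_k f_k(x) / Σ_j π_j f_j(x).
Component likelihoods at x = -0.94:
  p_Neutral = (1/(1.3·√(2π)))·exp(−(-0.94−-0.5)²/(2·1.3²)) = 0.306879·exp(-0.05728) = 0.289795
  p_Bull = (1/(1.3·√(2π)))·exp(−(-0.94−0.5)²/(2·1.3²)) = 0.306879·exp(-0.61349) = 0.166162
Unnormalised posteriors:
  π_Neutral·p_Neutral = 0.54 × 0.289795 = 0.156489
  π_Bull·p_Bull = 0.46 × 0.166162 = 0.0764344
Denominator: 0.156489 + 0.0764344 = 0.232924
P(Regime Bull | the observation) ≈ 0.3282

0.3282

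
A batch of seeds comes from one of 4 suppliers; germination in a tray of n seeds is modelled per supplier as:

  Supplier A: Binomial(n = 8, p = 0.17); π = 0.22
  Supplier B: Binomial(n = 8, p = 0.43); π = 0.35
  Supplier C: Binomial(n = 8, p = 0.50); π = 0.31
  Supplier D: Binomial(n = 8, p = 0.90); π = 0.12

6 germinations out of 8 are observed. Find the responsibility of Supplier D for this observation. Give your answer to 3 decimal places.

By Bayes' theorem, P(k | x) = π_k f_k(x) / Σ_j π_j f_j(x).
Component likelihoods at x = 6 germinations out of 8:
  f_A = C(8,6)·0.17^6·0.83^2 = 28·2.41376e-05·0.6889 = 0.000465594
  f_B = C(8,6)·0.43^6·0.57^2 = 28·0.00632136·0.3249 = 0.0575067
  f_C = C(8,6)·0.50^6·0.50^2 = 28·0.015625·0.25 = 0.109375
  f_D = C(8,6)·0.90^6·0.10^2 = 28·0.531441·0.01 = 0.148803
Multiply by the mixture weights:
  π_A·f_A = 0.22 × 0.000465594 = 0.000102431
  π_B·f_B = 0.35 × 0.0575067 = 0.0201273
  π_C·f_C = 0.31 × 0.109375 = 0.0339062
  π_D·f_D = 0.12 × 0.148803 = 0.0178564
Sum: 0.000102431 + 0.0201273 + 0.0339062 + 0.0178564 = 0.0719924
Responsibility of Supplier D: 0.0178564 / 0.0719924 ≈ 0.248

0.248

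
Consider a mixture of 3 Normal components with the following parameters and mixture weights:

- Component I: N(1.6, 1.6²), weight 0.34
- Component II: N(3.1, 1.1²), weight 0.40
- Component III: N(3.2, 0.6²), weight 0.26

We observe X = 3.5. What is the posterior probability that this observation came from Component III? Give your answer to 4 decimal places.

P(component k | x) = P(Z=k)·f_k(x) / marginal(x), where marginal(x) = Σ_j P(Z=j)·f_j(x).
Evaluate each component's likelihood at the observed value:
  f_I = 0.123191
  f_II = 0.339472
  f_III = 0.586776
Multiply by the mixture weights:
  P(Z=I)·f_I = 0.34 × 0.123191 = 0.0418849
  P(Z=II)·f_II = 0.40 × 0.339472 = 0.135789
  P(Z=III)·f_III = 0.26 × 0.586776 = 0.152562
Marginal: 0.0418849 + 0.135789 + 0.152562 = 0.330235
P(Component III | data) ≈ 0.4620

0.4620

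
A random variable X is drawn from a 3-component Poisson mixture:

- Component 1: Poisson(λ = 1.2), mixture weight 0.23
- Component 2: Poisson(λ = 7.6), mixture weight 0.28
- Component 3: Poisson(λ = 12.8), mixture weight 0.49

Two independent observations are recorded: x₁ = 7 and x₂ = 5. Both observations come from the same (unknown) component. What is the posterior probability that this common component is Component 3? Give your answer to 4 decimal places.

Apply Bayes' rule: the posterior for each component is proportional to its prior times its likelihood at x.
Since both observations come from the same component, the likelihood for component k is f_k(x₁)·f_k(x₂).
  p_1 = [e^(−1.2)·1.2^7/7! = 0.000214134] × [0.00624556] = 1.33738e-06
  p_2 = [e^(−7.6)·7.6^7/7! = 0.145421] × [0.105742] = 0.0153771
  p_3 = [e^(−12.8)·12.8^7/7! = 0.0308368] × [0.00790495] = 0.000243764
Unnormalised posteriors:
  π_1·p_1 = 0.23 × 1.33738e-06 = 3.07599e-07
  π_2·p_2 = 0.28 × 0.0153771 = 0.0043056
  π_3·p_3 = 0.49 × 0.000243764 = 0.000119444
Evidence: 3.07599e-07 + 0.0043056 + 0.000119444 = 0.00442535
P(Component 3 | data) = 0.000119444 / 0.00442535 ≈ 0.0270

0.0270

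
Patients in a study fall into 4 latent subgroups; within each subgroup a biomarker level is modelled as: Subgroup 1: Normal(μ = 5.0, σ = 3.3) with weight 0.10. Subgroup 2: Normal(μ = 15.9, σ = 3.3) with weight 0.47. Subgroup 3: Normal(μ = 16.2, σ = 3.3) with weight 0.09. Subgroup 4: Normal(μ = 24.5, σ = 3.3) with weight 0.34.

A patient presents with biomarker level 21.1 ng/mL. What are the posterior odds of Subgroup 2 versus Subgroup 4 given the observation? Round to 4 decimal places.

0.6791

The posterior odds equal the prior odds times the likelihood ratio: (π_i/π_j)·(f_i(x)/f_j(x)).
Component likelihoods at x = 21.1 ng/mL:
  p_1 = (1/(3.3·√(2π)))·exp(−(21.1−5.0)²/(2·3.3²)) = 0.120892·exp(-11.90129) = 8.19848e-07
  p_2 = (1/(3.3·√(2π)))·exp(−(21.1−15.9)²/(2·3.3²)) = 0.120892·exp(-1.24151) = 0.0349315
  p_3 = (1/(3.3·√(2π)))·exp(−(21.1−16.2)²/(2·3.3²)) = 0.120892·exp(-1.10239) = 0.0401454
  p_4 = (1/(3.3·√(2π)))·exp(−(21.1−24.5)²/(2·3.3²)) = 0.120892·exp(-0.53076) = 0.0711032
Odds = (0.47/0.34) × (0.0349315/0.0711032) = 1.38235 × 0.491279 ≈ 0.6791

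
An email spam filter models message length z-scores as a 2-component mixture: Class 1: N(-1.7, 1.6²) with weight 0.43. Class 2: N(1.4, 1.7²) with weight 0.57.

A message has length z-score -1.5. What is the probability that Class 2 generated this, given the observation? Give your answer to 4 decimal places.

0.2269

The responsibility of component k is P(Z=k) f_k(x) divided by Σ_j P(Z=j) f_j(x).
Evaluate each component's likelihood at the observed value:
  f_1 = 0.247399
  f_2 = 0.0547716
Multiply by the mixture weights:
  P(Z=1)·f_1 = 0.43 × 0.247399 = 0.106381
  P(Z=2)·f_2 = 0.57 × 0.0547716 = 0.0312198
Normaliser: 0.106381 + 0.0312198 = 0.137601
Responsibility of Class 2: 0.0312198 / 0.137601 ≈ 0.2269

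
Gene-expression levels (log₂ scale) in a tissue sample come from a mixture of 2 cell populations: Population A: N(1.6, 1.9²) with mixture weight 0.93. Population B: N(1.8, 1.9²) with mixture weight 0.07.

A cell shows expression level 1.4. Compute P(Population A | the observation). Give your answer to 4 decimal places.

0.9311

By Bayes' theorem, P(k | x) = π_k f_k(x) / Σ_j π_j f_j(x).
Normal densities:
  p_A = (1/(1.9·√(2π)))·exp(−(1.4−1.6)²/(2·1.9²)) = 0.209970·exp(-0.00554) = 0.20881
  p_B = (1/(1.9·√(2π)))·exp(−(1.4−1.8)²/(2·1.9²)) = 0.209970·exp(-0.02216) = 0.205368
Weight by the priors:
  π_A·p_A = 0.93 × 0.20881 = 0.194193
  π_B·p_B = 0.07 × 0.205368 = 0.0143757
Sum: 0.194193 + 0.0143757 = 0.208569
P(Population A | the observation) ≈ 0.9311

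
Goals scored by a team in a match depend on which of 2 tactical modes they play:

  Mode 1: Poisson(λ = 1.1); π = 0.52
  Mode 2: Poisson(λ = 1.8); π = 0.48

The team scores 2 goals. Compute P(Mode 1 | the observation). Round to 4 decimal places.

Apply Bayes' rule: the posterior for each component is proportional to its prior times its likelihood at x.
Component likelihoods at x = 2 goals:
  f_1 = e^(−1.1)·1.1^2/2! = 0.201387
  f_2 = e^(−1.8)·1.8^2/2! = 0.267784
Weight by the priors:
  P(Z=1)·f_1 = 0.52 × 0.201387 = 0.104721
  P(Z=2)·f_2 = 0.48 × 0.267784 = 0.128536
Sum: 0.104721 + 0.128536 = 0.233258
P(Mode 1 | data) = 0.104721 / 0.233258 ≈ 0.4490

0.4490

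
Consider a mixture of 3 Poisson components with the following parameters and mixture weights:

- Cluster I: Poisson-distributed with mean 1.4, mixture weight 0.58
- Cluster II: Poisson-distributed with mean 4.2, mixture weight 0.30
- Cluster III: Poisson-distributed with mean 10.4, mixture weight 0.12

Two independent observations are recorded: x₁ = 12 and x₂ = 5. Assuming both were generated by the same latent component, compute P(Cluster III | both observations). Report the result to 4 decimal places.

0.8907

Apply Bayes' rule: the posterior for each component is proportional to its prior times its likelihood at x.
Since both observations come from the same component, the likelihood for component k is f_k(x₁)·f_k(x₂).
  p_I = [e^(−1.4)·1.4^12/12! = 2.91868e-08] × [0.0110521] = 3.22577e-10
  p_II = [e^(−4.2)·4.2^12/12! = 0.00094323] × [0.163316] = 0.000154044
  p_III = [e^(−10.4)·10.4^12/12! = 0.101719] × [0.0308548] = 0.00313851
Prior × likelihood for each component:
  w_I·p_I = 0.58 × 3.22577e-10 = 1.87095e-10
  w_II·p_II = 0.30 × 0.000154044 = 4.62133e-05
  w_III·p_III = 0.12 × 0.00313851 = 0.000376621
Marginal: 1.87095e-10 + 4.62133e-05 + 0.000376621 = 0.000422835
P(Cluster III | data) = 0.000376621 / 0.000422835 ≈ 0.8907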